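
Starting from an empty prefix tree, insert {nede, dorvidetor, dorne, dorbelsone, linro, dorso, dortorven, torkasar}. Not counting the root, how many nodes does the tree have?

44

Insert word by word; a character creates a node only if that edge doesn't already exist:
  "nede" → 4 new (n, e, d, e)
  "dorvidetor" → 10 new (d, o, r, v, i, d, e, t, o, r)
  "dorne" → prefix "dor" already present; 2 new (n, e)
  "dorbelsone" → prefix "dor" already present; 7 new (b, e, l, s, o, n, e)
  "linro" → 5 new (l, i, n, r, o)
  "dorso" → prefix "dor" already present; 2 new (s, o)
  "dortorven" → prefix "dor" already present; 6 new (t, o, r, v, e, n)
  "torkasar" → 8 new (t, o, r, k, a, s, a, r)
Total nodes = 4 + 10 + 2 + 7 + 5 + 2 + 6 + 8 = 44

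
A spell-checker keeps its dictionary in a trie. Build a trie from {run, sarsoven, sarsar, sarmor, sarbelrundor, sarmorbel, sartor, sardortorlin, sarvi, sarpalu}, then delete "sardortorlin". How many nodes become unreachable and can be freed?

9

Walk "sardortorlin" from the leaf back toward the root, removing each node that no remaining word uses.
The suffix "dortorlin" (9 nodes) is used only by "sardortorlin"; the node for "sar" still has the child "s", so pruning stops there.
Nodes removed: 9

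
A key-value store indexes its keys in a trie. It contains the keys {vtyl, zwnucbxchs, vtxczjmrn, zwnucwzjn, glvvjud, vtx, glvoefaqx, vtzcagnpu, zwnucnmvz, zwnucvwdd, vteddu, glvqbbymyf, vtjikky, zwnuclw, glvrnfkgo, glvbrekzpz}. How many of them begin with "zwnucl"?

1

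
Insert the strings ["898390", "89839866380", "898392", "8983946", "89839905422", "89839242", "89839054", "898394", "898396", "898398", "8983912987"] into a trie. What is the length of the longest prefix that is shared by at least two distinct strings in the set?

Look for the deepest trie node that still has at least two words in its subtree.
e.g. "898390" and "89839054" share the prefix "898390" of length 6; no pair shares a longer one.
Longest shared-prefix length: 6

6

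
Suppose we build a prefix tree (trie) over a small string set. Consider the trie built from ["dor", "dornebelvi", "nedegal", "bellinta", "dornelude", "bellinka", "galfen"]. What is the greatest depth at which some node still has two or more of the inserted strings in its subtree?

Look for the deepest trie node that still has at least two words in its subtree.
"bellinka" and "bellinta" agree on "bellin" (6 characters) before diverging; nothing deeper is shared.
Longest shared-prefix length: 6

6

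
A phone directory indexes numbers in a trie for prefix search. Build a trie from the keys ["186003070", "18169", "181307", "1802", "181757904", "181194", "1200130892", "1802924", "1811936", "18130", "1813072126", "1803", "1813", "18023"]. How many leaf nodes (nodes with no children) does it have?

10

A leaf is a node with no children — equivalently, the end of a word that is not a proper prefix of any other stored word.
Those words: "1200130892", "18023", "1802924", "1803", "1811936", "181194", "1813072126", "18169", "181757904", "186003070"
Leaf count: 10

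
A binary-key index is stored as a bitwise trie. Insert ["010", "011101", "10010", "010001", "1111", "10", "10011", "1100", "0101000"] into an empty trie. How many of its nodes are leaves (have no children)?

Leaves are exactly the stored words that no other stored word extends.
Those words: "010001", "0101000", "011101", "10010", "10011", "1100", "1111"
Leaf count: 7

7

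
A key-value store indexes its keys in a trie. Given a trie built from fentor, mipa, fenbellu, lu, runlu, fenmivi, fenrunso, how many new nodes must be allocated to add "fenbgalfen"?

6

The longest prefix of "fenbgalfen" already in the trie is "fenb" (length 4).
New nodes needed: |"fenbgalfen"| − 4 = 10 − 4 = 6.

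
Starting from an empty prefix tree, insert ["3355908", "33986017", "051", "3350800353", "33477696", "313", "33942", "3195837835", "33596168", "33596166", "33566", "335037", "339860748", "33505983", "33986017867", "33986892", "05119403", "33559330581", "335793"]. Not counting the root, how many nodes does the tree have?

78

Count nodes per top-level branch (shared prefixes stored once):
  '0'-branch (051, 05119403): 8 nodes
  '3'-branch (313, 3195837835, 33477696, 335037, 33505983, 3350800353, 3355908, 33559330581, 33566, 335793, 33596166, 33596168, 33942, 33986017, 33986017867, 339860748, 33986892): 70 nodes
Sum: 78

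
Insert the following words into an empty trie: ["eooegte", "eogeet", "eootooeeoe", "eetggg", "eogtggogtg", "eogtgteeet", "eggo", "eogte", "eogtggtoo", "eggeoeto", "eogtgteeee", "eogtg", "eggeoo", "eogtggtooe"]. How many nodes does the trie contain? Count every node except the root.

Insert word by word; a character creates a node only if that edge doesn't already exist:
  "eooegte" → 7 new (e, o, o, e, g, t, e)
  "eogeet" → prefix "eo" already present; 4 new (g, e, e, t)
  "eootooeeoe" → prefix "eoo" already present; 7 new (t, o, o, e, e, o, e)
  "eetggg" → prefix "e" already present; 5 new (e, t, g, g, g)
  "eogtggogtg" → prefix "eog" already present; 7 new (t, g, g, o, g, t, g)
  "eogtgteeet" → prefix "eogtg" already present; 5 new (t, e, e, e, t)
  "eggo" → prefix "e" already present; 3 new (g, g, o)
  "eogte" → prefix "eogt" already present; 1 new (e)
  "eogtggtoo" → prefix "eogtgg" already present; 3 new (t, o, o)
  "eggeoeto" → prefix "egg" already present; 5 new (e, o, e, t, o)
  "eogtgteeee" → prefix "eogtgteee" already present; 1 new (e)
  "eogtg" → prefix "eogtg" already present; 0 new (none)
  "eggeoo" → prefix "eggeo" already present; 1 new (o)
  "eogtggtooe" → prefix "eogtggtoo" already present; 1 new (e)
Total nodes = 7 + 4 + 7 + 5 + 7 + 5 + 3 + 1 + 3 + 5 + 1 + 0 + 1 + 1 = 50

50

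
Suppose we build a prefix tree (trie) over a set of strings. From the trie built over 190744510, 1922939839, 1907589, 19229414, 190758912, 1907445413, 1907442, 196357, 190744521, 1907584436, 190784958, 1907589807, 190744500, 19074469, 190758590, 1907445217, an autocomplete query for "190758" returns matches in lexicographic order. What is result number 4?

190758912

Filter for "190758…" and sort: "1907584436", "190758590", "1907589", "190758912", "1907589807"
Position 4: 190758912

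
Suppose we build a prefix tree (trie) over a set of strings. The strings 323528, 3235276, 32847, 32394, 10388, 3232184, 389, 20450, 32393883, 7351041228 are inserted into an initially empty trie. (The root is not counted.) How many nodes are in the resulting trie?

43

Trace insertions, counting only characters that open a new branch:
  "323528" → 6 new (3, 2, 3, 5, 2, 8)
  "3235276" → prefix "32352" already present; 2 new (7, 6)
  "32847" → prefix "32" already present; 3 new (8, 4, 7)
  "32394" → prefix "323" already present; 2 new (9, 4)
  "10388" → 5 new (1, 0, 3, 8, 8)
  "3232184" → prefix "323" already present; 4 new (2, 1, 8, 4)
  "389" → prefix "3" already present; 2 new (8, 9)
  "20450" → 5 new (2, 0, 4, 5, 0)
  "32393883" → prefix "3239" already present; 4 new (3, 8, 8, 3)
  "7351041228" → 10 new (7, 3, 5, 1, 0, 4, 1, 2, 2, 8)
Total nodes = 6 + 2 + 3 + 2 + 5 + 4 + 2 + 5 + 4 + 10 = 43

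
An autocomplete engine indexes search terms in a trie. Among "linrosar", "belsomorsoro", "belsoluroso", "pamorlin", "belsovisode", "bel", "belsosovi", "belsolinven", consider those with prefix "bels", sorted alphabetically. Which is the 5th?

DFS of the "bels" subtree visits, in order: "belsolinven", "belsoluroso", "belsomorsoro", "belsosovi", "belsovisode"
The 5th is belsovisode.

belsovisode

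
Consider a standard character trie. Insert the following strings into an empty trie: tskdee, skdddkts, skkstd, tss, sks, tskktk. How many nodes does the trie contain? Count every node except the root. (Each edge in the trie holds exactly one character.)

23

For each word, the new-node count is its length minus the longest prefix already in the trie:
  "tskdee" → 6 new (t, s, k, d, e, e)
  "skdddkts" → 8 new (s, k, d, d, d, k, t, s)
  "skkstd" → prefix "sk" already present; 4 new (k, s, t, d)
  "tss" → prefix "ts" already present; 1 new (s)
  "sks" → prefix "sk" already present; 1 new (s)
  "tskktk" → prefix "tsk" already present; 3 new (k, t, k)
Total nodes = 6 + 8 + 4 + 1 + 1 + 3 = 23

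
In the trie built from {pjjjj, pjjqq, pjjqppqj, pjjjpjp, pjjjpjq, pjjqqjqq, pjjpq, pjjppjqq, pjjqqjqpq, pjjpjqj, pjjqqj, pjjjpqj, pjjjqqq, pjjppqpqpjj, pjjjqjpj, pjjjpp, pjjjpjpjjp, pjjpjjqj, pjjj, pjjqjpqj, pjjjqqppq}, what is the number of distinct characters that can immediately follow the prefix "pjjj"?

Follow the path "pjjj" to its node, then look at its outgoing edges.
Characters that immediately follow "pjjj" among the stored strings: {j, p, q}.
That node has 3 child edges.

3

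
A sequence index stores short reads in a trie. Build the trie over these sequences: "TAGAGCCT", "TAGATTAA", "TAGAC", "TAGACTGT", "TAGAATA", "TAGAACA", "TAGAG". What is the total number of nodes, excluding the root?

Trie structure (* marks end of a word):
(root)
└─ T
   └─ A
      └─ G
         └─ A
            ├─ A
            │  ├─ C
            │  │  └─ A *
            │  └─ T
            │     └─ A *
            ├─ C *
            │  └─ T
            │     └─ G
            │        └─ T *
            ├─ G *
            │  └─ C
            │     └─ C
            │        └─ T *
            └─ T
               └─ T
                  └─ A
                     └─ A *
Counting every labelled node above: 21.

21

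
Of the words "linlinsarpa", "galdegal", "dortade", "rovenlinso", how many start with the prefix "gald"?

1

Filter for entries beginning with "gald":
Words under "gald": galdegal
Count: 1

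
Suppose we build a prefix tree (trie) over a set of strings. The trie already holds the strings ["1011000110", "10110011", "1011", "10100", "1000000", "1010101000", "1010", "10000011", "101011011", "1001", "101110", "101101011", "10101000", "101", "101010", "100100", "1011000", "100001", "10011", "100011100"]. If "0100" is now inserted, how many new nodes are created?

4

"0100" shares no prefix with any stored word, so all 4 characters open new nodes.
4 − 0 = 4 new nodes.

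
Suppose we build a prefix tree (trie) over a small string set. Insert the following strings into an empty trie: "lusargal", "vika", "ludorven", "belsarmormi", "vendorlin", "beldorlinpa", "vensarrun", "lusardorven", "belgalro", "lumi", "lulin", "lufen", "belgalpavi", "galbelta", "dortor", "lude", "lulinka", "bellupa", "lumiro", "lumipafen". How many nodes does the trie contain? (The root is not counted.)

Count nodes per top-level branch (shared prefixes stored once):
  'b'-branch (beldorlinpa, belgalpavi, belgalro, bellupa, belsarmormi): 32 nodes
  'd'-branch (dortor): 6 nodes
  'g'-branch (galbelta): 8 nodes
  'l'-branch (lude, ludorven, lufen, lulin, lulinka, lumi, lumipafen, lumiro, lusardorven, lusargal): 38 nodes
  'v'-branch (vendorlin, vensarrun, vika): 18 nodes
Sum: 102

102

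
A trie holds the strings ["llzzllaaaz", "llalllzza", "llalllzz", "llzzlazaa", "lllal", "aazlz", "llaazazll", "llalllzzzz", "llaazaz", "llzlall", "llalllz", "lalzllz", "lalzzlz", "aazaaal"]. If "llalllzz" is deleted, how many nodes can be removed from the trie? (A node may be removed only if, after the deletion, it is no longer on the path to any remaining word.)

0

A node on "llalllzz"'s path can go only if nothing else ends at it or branches off below it.
Every node on "llalllzz" is still needed (e.g. by "llalllzza"), so nothing is freed.
Nodes removed: 0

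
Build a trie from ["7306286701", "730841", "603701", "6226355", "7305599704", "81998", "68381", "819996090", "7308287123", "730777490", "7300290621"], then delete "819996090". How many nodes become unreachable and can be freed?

A node on "819996090"'s path can go only if nothing else ends at it or branches off below it.
The suffix "96090" (5 nodes) is used only by "819996090"; the node for "8199" still has the child "8", so pruning stops there.
Nodes removed: 5

5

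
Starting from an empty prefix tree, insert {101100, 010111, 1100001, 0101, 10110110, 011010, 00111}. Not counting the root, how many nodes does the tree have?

For each word, the new-node count is its length minus the longest prefix already in the trie:
  "101100" → 6 new (1, 0, 1, 1, 0, 0)
  "010111" → 6 new (0, 1, 0, 1, 1, 1)
  "1100001" → prefix "1" already present; 6 new (1, 0, 0, 0, 0, 1)
  "0101" → prefix "0101" already present; 0 new (none)
  "10110110" → prefix "10110" already present; 3 new (1, 1, 0)
  "011010" → prefix "01" already present; 4 new (1, 0, 1, 0)
  "00111" → prefix "0" already present; 4 new (0, 1, 1, 1)
Total nodes = 6 + 6 + 6 + 0 + 3 + 4 + 4 = 29

29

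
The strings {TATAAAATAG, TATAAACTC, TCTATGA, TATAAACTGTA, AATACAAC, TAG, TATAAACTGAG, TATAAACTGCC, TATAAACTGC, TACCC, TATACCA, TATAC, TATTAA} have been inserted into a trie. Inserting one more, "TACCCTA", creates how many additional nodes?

2

Walking "TACCCTA" from the root, the first 5 characters ("TACCC") follow existing edges; "T" is the first miss.
Each of the 2 remaining characters creates one node.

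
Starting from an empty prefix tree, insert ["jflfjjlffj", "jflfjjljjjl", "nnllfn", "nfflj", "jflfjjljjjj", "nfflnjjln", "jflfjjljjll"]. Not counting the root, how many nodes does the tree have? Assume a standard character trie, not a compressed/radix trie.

For each word, the new-node count is its length minus the longest prefix already in the trie:
  "jflfjjlffj" → 10 new (j, f, l, f, j, j, l, f, f, j)
  "jflfjjljjjl" → prefix "jflfjjl" already present; 4 new (j, j, j, l)
  "nnllfn" → 6 new (n, n, l, l, f, n)
  "nfflj" → prefix "n" already present; 4 new (f, f, l, j)
  "jflfjjljjjj" → prefix "jflfjjljjj" already present; 1 new (j)
  "nfflnjjln" → prefix "nffl" already present; 5 new (n, j, j, l, n)
  "jflfjjljjll" → prefix "jflfjjljj" already present; 2 new (l, l)
Total nodes = 10 + 4 + 6 + 4 + 1 + 5 + 2 = 32

32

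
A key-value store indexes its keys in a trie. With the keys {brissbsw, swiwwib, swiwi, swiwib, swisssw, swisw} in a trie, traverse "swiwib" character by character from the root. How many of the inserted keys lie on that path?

Walk "swiwib" from the root; an end-of-word marker is hit whenever a stored word is a prefix of "swiwib".
Prefixes of the query that are stored words: "swiwi", "swiwib"
Count: 2

2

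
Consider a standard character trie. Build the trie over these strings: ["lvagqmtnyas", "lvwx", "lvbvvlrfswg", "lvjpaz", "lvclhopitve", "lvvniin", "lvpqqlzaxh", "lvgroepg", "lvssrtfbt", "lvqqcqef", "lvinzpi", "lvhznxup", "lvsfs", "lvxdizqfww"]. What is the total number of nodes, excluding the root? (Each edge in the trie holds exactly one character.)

88

Count nodes per top-level branch (shared prefixes stored once):
  'l'-branch (lvagqmtnyas, lvbvvlrfswg, lvclhopitve, lvgroepg, lvhznxup, lvinzpi, lvjpaz, lvpqqlzaxh, lvqqcqef, lvsfs, lvssrtfbt, lvvniin, lvwx, lvxdizqfww): 88 nodes
Sum: 88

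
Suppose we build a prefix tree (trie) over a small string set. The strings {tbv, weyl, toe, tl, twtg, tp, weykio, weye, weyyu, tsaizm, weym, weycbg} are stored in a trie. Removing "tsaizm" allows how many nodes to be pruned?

5

Walk "tsaizm" from the leaf back toward the root, removing each node that no remaining word uses.
The suffix "saizm" (5 nodes) is used only by "tsaizm"; the node for "t" still has the child "b", so pruning stops there.
Nodes removed: 5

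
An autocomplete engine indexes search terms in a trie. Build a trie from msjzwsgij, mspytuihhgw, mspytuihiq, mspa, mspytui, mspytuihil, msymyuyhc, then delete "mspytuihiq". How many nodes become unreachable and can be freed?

1

After clearing the end-marker at "mspytuihiq", prune upward until reaching a node still needed by another word.
The suffix "q" (1 node) is used only by "mspytuihiq"; the node for "mspytuihi" still has the child "l", so pruning stops there.
Nodes removed: 1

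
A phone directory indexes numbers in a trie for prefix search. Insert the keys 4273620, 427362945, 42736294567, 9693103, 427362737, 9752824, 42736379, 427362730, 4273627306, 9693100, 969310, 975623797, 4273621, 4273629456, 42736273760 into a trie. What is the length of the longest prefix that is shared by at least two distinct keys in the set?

Equivalently: take the maximum, over all pairs, of their longest common prefix length.
e.g. "4273629456" and "42736294567" share the prefix "4273629456" of length 10; no pair shares a longer one.
Longest shared-prefix length: 10

10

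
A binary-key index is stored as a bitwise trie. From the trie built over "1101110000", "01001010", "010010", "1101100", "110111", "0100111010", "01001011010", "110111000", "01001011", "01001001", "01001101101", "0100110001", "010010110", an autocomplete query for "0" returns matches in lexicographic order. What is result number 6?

DFS of the "0" subtree visits, in order: "010010", "01001001", "01001010", "01001011", "010010110", "01001011010", "0100110001", "01001101101", "0100111010"
Position 6: 01001011010

01001011010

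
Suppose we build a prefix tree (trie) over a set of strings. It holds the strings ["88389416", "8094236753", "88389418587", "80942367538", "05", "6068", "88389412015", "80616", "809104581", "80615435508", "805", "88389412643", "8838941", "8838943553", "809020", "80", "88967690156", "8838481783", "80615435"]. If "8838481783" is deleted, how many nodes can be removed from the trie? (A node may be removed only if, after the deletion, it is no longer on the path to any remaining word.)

After clearing the end-marker at "8838481783", prune upward until reaching a node still needed by another word.
The suffix "481783" (6 nodes) is used only by "8838481783"; the node for "8838" still has the child "9", so pruning stops there.
Nodes removed: 6

6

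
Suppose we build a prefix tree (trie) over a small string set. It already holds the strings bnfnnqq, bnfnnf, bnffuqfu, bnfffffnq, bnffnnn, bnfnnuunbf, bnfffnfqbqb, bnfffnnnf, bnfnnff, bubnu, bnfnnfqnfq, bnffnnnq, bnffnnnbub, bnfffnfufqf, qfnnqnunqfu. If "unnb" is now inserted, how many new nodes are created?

No existing word starts with "u", so every character of "unnb" needs a new node.
4 − 0 = 4 new nodes.

4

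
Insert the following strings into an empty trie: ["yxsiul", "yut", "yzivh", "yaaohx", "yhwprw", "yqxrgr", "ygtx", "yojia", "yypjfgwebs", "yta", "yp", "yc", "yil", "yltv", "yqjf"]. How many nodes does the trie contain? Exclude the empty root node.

For each word, the new-node count is its length minus the longest prefix already in the trie:
  "yxsiul" → 6 new (y, x, s, i, u, l)
  "yut" → prefix "y" already present; 2 new (u, t)
  "yzivh" → prefix "y" already present; 4 new (z, i, v, h)
  "yaaohx" → prefix "y" already present; 5 new (a, a, o, h, x)
  "yhwprw" → prefix "y" already present; 5 new (h, w, p, r, w)
  "yqxrgr" → prefix "y" already present; 5 new (q, x, r, g, r)
  "ygtx" → prefix "y" already present; 3 new (g, t, x)
  "yojia" → prefix "y" already present; 4 new (o, j, i, a)
  "yypjfgwebs" → prefix "y" already present; 9 new (y, p, j, f, g, w, e, b, s)
  "yta" → prefix "y" already present; 2 new (t, a)
  "yp" → prefix "y" already present; 1 new (p)
  "yc" → prefix "y" already present; 1 new (c)
  "yil" → prefix "y" already present; 2 new (i, l)
  "yltv" → prefix "y" already present; 3 new (l, t, v)
  "yqjf" → prefix "yq" already present; 2 new (j, f)
Total nodes = 6 + 2 + 4 + 5 + 5 + 5 + 3 + 4 + 9 + 2 + 1 + 1 + 2 + 3 + 2 = 54

54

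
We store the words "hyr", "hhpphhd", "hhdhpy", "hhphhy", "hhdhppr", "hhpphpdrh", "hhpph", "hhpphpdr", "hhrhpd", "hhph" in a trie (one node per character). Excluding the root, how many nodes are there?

26

Trace insertions, counting only characters that open a new branch:
  "hyr" → 3 new (h, y, r)
  "hhpphhd" → prefix "h" already present; 6 new (h, p, p, h, h, d)
  "hhdhpy" → prefix "hh" already present; 4 new (d, h, p, y)
  "hhphhy" → prefix "hhp" already present; 3 new (h, h, y)
  "hhdhppr" → prefix "hhdhp" already present; 2 new (p, r)
  "hhpphpdrh" → prefix "hhpph" already present; 4 new (p, d, r, h)
  "hhpph" → prefix "hhpph" already present; 0 new (none)
  "hhpphpdr" → prefix "hhpphpdr" already present; 0 new (none)
  "hhrhpd" → prefix "hh" already present; 4 new (r, h, p, d)
  "hhph" → prefix "hhph" already present; 0 new (none)
Total nodes = 3 + 6 + 4 + 3 + 2 + 4 + 0 + 0 + 4 + 0 = 26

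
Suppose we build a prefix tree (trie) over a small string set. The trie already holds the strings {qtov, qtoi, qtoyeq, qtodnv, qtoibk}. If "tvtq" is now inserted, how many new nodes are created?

No existing word starts with "t", so every character of "tvtq" needs a new node.
4 − 0 = 4 new nodes.

4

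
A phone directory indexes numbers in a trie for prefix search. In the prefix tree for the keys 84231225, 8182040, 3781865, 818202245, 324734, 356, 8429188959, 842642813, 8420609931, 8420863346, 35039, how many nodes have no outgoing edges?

Leaves are exactly the stored words that no other stored word extends.
Those words: "324734", "35039", "356", "3781865", "818202245", "8182040", "8420609931", "8420863346", "84231225", "842642813", "8429188959"
Leaf count: 11

11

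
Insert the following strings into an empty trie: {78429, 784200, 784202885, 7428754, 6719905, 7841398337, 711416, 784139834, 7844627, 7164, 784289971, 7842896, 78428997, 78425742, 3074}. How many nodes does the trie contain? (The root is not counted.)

Trace insertions, counting only characters that open a new branch:
  "78429" → 5 new (7, 8, 4, 2, 9)
  "784200" → prefix "7842" already present; 2 new (0, 0)
  "784202885" → prefix "78420" already present; 4 new (2, 8, 8, 5)
  "7428754" → prefix "7" already present; 6 new (4, 2, 8, 7, 5, 4)
  "6719905" → 7 new (6, 7, 1, 9, 9, 0, 5)
  "7841398337" → prefix "784" already present; 7 new (1, 3, 9, 8, 3, 3, 7)
  "711416" → prefix "7" already present; 5 new (1, 1, 4, 1, 6)
  "784139834" → prefix "78413983" already present; 1 new (4)
  "7844627" → prefix "784" already present; 4 new (4, 6, 2, 7)
  "7164" → prefix "71" already present; 2 new (6, 4)
  "784289971" → prefix "7842" already present; 5 new (8, 9, 9, 7, 1)
  "7842896" → prefix "784289" already present; 1 new (6)
  "78428997" → prefix "78428997" already present; 0 new (none)
  "78425742" → prefix "7842" already present; 4 new (5, 7, 4, 2)
  "3074" → 4 new (3, 0, 7, 4)
Total nodes = 5 + 2 + 4 + 6 + 7 + 7 + 5 + 1 + 4 + 2 + 5 + 1 + 0 + 4 + 4 = 57

57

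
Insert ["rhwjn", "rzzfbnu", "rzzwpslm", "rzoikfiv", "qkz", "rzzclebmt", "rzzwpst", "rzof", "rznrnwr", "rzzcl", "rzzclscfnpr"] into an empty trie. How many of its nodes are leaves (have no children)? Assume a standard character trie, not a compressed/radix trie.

Leaves are exactly the stored words that no other stored word extends.
Those words: "qkz", "rhwjn", "rznrnwr", "rzof", "rzoikfiv", "rzzclebmt", "rzzclscfnpr", "rzzfbnu", "rzzwpslm", "rzzwpst"
Leaf count: 10

10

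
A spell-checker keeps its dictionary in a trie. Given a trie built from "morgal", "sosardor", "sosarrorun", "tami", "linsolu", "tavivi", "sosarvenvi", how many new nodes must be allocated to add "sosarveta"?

"sosarve" is already a path in the trie; the remaining "ta" must be added.
Each of the 2 remaining characters creates one node.

2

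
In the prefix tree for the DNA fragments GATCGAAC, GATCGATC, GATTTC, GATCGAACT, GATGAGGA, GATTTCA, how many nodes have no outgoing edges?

A leaf is a node with no children — equivalently, the end of a word that is not a proper prefix of any other stored word.
Those words: "GATCGAACT", "GATCGATC", "GATGAGGA", "GATTTCA"
Leaf count: 4

4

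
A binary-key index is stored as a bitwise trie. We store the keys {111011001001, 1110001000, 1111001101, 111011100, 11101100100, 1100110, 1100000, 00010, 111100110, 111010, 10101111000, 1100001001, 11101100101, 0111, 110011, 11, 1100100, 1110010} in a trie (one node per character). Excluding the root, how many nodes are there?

64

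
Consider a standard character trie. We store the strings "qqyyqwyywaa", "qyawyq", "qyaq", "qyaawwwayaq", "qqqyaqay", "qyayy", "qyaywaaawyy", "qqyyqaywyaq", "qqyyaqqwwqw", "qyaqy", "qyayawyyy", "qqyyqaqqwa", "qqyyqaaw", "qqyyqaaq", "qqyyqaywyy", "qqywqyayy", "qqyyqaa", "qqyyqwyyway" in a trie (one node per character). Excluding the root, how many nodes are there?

74

Insert word by word; a character creates a node only if that edge doesn't already exist:
  "qqyyqwyywaa" → 11 new (q, q, y, y, q, w, y, y, w, a, a)
  "qyawyq" → prefix "q" already present; 5 new (y, a, w, y, q)
  "qyaq" → prefix "qya" already present; 1 new (q)
  "qyaawwwayaq" → prefix "qya" already present; 8 new (a, w, w, w, a, y, a, q)
  "qqqyaqay" → prefix "qq" already present; 6 new (q, y, a, q, a, y)
  "qyayy" → prefix "qya" already present; 2 new (y, y)
  "qyaywaaawyy" → prefix "qyay" already present; 7 new (w, a, a, a, w, y, y)
  "qqyyqaywyaq" → prefix "qqyyq" already present; 6 new (a, y, w, y, a, q)
  "qqyyaqqwwqw" → prefix "qqyy" already present; 7 new (a, q, q, w, w, q, w)
  "qyaqy" → prefix "qyaq" already present; 1 new (y)
  "qyayawyyy" → prefix "qyay" already present; 5 new (a, w, y, y, y)
  "qqyyqaqqwa" → prefix "qqyyqa" already present; 4 new (q, q, w, a)
  "qqyyqaaw" → prefix "qqyyqa" already present; 2 new (a, w)
  "qqyyqaaq" → prefix "qqyyqaa" already present; 1 new (q)
  "qqyyqaywyy" → prefix "qqyyqaywy" already present; 1 new (y)
  "qqywqyayy" → prefix "qqy" already present; 6 new (w, q, y, a, y, y)
  "qqyyqaa" → prefix "qqyyqaa" already present; 0 new (none)
  "qqyyqwyyway" → prefix "qqyyqwyywa" already present; 1 new (y)
Total nodes = 11 + 5 + 1 + 8 + 6 + 2 + 7 + 6 + 7 + 1 + 5 + 4 + 2 + 1 + 1 + 6 + 0 + 1 = 74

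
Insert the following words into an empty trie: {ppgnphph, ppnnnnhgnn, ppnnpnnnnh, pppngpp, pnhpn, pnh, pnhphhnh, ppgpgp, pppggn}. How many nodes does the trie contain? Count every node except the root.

Trace insertions, counting only characters that open a new branch:
  "ppgnphph" → 8 new (p, p, g, n, p, h, p, h)
  "ppnnnnhgnn" → prefix "pp" already present; 8 new (n, n, n, n, h, g, n, n)
  "ppnnpnnnnh" → prefix "ppnn" already present; 6 new (p, n, n, n, n, h)
  "pppngpp" → prefix "pp" already present; 5 new (p, n, g, p, p)
  "pnhpn" → prefix "p" already present; 4 new (n, h, p, n)
  "pnh" → prefix "pnh" already present; 0 new (none)
  "pnhphhnh" → prefix "pnhp" already present; 4 new (h, h, n, h)
  "ppgpgp" → prefix "ppg" already present; 3 new (p, g, p)
  "pppggn" → prefix "ppp" already present; 3 new (g, g, n)
Total nodes = 8 + 8 + 6 + 5 + 4 + 0 + 4 + 3 + 3 = 41

41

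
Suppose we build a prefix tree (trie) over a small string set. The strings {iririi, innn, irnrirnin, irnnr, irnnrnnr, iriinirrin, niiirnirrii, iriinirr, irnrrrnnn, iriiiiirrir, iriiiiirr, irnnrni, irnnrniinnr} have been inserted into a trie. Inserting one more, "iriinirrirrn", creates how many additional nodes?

3

Walking "iriinirrirrn" from the root, the first 9 characters ("iriinirri") follow existing edges; "r" is the first miss.
New nodes needed: |"iriinirrirrn"| − 9 = 12 − 9 = 3.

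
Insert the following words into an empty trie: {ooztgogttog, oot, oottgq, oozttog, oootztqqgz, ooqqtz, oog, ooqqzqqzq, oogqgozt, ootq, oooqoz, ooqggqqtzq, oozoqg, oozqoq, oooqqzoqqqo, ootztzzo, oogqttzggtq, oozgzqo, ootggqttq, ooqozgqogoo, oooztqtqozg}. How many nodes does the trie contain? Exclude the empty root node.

103

For each word, the new-node count is its length minus the longest prefix already in the trie:
  "ooztgogttog" → 11 new (o, o, z, t, g, o, g, t, t, o, g)
  "oot" → prefix "oo" already present; 1 new (t)
  "oottgq" → prefix "oot" already present; 3 new (t, g, q)
  "oozttog" → prefix "oozt" already present; 3 new (t, o, g)
  "oootztqqgz" → prefix "oo" already present; 8 new (o, t, z, t, q, q, g, z)
  "ooqqtz" → prefix "oo" already present; 4 new (q, q, t, z)
  "oog" → prefix "oo" already present; 1 new (g)
  "ooqqzqqzq" → prefix "ooqq" already present; 5 new (z, q, q, z, q)
  "oogqgozt" → prefix "oog" already present; 5 new (q, g, o, z, t)
  "ootq" → prefix "oot" already present; 1 new (q)
  "oooqoz" → prefix "ooo" already present; 3 new (q, o, z)
  "ooqggqqtzq" → prefix "ooq" already present; 7 new (g, g, q, q, t, z, q)
  "oozoqg" → prefix "ooz" already present; 3 new (o, q, g)
  "oozqoq" → prefix "ooz" already present; 3 new (q, o, q)
  "oooqqzoqqqo" → prefix "oooq" already present; 7 new (q, z, o, q, q, q, o)
  "ootztzzo" → prefix "oot" already present; 5 new (z, t, z, z, o)
  "oogqttzggtq" → prefix "oogq" already present; 7 new (t, t, z, g, g, t, q)
  "oozgzqo" → prefix "ooz" already present; 4 new (g, z, q, o)
  "ootggqttq" → prefix "oot" already present; 6 new (g, g, q, t, t, q)
  "ooqozgqogoo" → prefix "ooq" already present; 8 new (o, z, g, q, o, g, o, o)
  "oooztqtqozg" → prefix "ooo" already present; 8 new (z, t, q, t, q, o, z, g)
Total nodes = 11 + 1 + 3 + 3 + 8 + 4 + 1 + 5 + 5 + 1 + 3 + 7 + 3 + 3 + 7 + 5 + 7 + 4 + 6 + 8 + 8 = 103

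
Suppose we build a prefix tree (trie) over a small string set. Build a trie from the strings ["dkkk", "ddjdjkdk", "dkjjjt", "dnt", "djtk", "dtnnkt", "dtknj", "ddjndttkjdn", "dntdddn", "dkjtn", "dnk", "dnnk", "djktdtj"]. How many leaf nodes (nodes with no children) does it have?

12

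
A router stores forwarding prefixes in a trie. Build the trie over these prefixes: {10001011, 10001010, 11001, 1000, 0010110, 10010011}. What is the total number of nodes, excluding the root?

25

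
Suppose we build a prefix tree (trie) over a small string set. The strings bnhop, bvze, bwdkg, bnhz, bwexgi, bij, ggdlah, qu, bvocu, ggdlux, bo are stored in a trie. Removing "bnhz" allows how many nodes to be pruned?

1

A node on "bnhz"'s path can go only if nothing else ends at it or branches off below it.
The suffix "z" (1 node) is used only by "bnhz"; the node for "bnh" still has the child "o", so pruning stops there.
Nodes removed: 1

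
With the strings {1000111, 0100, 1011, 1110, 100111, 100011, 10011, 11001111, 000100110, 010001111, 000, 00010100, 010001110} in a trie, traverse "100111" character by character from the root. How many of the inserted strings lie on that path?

2

Traverse "100111" character by character; count nodes along the way that are marked as word ends.
Prefixes of the query that are stored words: "10011", "100111"
Count: 2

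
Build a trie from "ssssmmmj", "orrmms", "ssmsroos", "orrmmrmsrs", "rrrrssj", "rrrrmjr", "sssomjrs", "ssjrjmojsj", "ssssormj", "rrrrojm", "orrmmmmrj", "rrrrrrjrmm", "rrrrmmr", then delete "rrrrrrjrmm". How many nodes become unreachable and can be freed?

A node on "rrrrrrjrmm"'s path can go only if nothing else ends at it or branches off below it.
The suffix "rrjrmm" (6 nodes) is used only by "rrrrrrjrmm"; the node for "rrrr" still has the child "s", so pruning stops there.
Nodes removed: 6

6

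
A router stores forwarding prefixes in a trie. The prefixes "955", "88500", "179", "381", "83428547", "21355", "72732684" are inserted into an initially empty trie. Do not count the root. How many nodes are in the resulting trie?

34

Trie structure (* marks end of a word):
(root)
├─ 1
│  └─ 7
│     └─ 9 *
├─ 2
│  └─ 1
│     └─ 3
│        └─ 5
│           └─ 5 *
├─ 3
│  └─ 8
│     └─ 1 *
├─ 7
│  └─ 2
│     └─ 7
│        └─ 3
│           └─ 2
│              └─ 6
│                 └─ 8
│                    └─ 4 *
├─ 8
│  ├─ 3
│  │  └─ 4
│  │     └─ 2
│  │        └─ 8
│  │           └─ 5
│  │              └─ 4
│  │                 └─ 7 *
│  └─ 8
│     └─ 5
│        └─ 0
│           └─ 0 *
└─ 9
   └─ 5
      └─ 5 *
Counting every labelled node above: 34.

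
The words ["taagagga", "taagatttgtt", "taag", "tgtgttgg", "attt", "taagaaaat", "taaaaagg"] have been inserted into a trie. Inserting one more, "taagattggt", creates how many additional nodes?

Walking "taagattggt" from the root, the first 7 characters ("taagatt") follow existing edges; "g" is the first miss.
So 10 − 7 = 3 new nodes.

3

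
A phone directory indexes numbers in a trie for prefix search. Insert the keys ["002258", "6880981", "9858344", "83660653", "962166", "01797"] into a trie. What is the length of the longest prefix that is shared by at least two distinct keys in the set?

The deepest shared node is where two words last agree before diverging.
"002258" and "01797" agree on "0" (1 characters) before diverging; nothing deeper is shared.
Longest shared-prefix length: 1

1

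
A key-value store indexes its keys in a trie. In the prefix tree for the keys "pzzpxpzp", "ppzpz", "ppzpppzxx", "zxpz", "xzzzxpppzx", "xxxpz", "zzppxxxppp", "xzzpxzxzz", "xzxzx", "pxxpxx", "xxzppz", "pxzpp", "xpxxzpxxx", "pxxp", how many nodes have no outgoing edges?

13

Leaves are exactly the stored words that no other stored word extends.
Those words: "ppzpppzxx", "ppzpz", "pxxpxx", "pxzpp", "pzzpxpzp", "xpxxzpxxx", "xxxpz", "xxzppz", "xzxzx", "xzzpxzxzz", "xzzzxpppzx", "zxpz", "zzppxxxppp"
Leaf count: 13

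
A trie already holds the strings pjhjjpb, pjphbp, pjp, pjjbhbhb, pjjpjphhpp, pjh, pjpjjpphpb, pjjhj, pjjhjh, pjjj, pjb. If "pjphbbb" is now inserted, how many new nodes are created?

2

"pjphb" is already a path in the trie; the remaining "bb" must be added.
Each of the 2 remaining characters creates one node.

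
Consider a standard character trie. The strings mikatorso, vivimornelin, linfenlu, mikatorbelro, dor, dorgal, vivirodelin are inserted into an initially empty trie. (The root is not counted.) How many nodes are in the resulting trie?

47

Count nodes per top-level branch (shared prefixes stored once):
  'd'-branch (dor, dorgal): 6 nodes
  'l'-branch (linfenlu): 8 nodes
  'm'-branch (mikatorbelro, mikatorso): 14 nodes
  'v'-branch (vivimornelin, vivirodelin): 19 nodes
Sum: 47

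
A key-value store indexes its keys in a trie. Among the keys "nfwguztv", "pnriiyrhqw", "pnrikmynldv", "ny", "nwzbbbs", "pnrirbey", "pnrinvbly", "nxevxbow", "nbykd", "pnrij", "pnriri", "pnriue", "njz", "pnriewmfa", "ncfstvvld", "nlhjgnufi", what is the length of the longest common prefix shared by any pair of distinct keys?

Equivalently: take the maximum, over all pairs, of their longest common prefix length.
e.g. "pnrirbey" and "pnriri" share the prefix "pnrir" of length 5; no pair shares a longer one.
Longest shared-prefix length: 5

5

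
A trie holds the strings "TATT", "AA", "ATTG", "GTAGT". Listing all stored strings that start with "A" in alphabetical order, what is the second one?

ATTG

Words with prefix "A", in lexicographic order: "AA", "ATTG"
The 2nd is ATTG.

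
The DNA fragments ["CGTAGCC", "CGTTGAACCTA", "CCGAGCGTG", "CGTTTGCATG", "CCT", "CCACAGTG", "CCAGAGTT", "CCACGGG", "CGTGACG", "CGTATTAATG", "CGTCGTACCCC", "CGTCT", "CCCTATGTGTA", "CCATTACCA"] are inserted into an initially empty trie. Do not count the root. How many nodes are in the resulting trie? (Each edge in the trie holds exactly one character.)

Count nodes per top-level branch (shared prefixes stored once):
  'C'-branch (CCACAGTG, CCACGGG, CCAGAGTT, CCATTACCA, CCCTATGTGTA, CCGAGCGTG, CCT, CGTAGCC, CGTATTAATG, CGTCGTACCCC, CGTCT, CGTGACG, CGTTGAACCTA, CGTTTGCATG): 78 nodes
Sum: 78

78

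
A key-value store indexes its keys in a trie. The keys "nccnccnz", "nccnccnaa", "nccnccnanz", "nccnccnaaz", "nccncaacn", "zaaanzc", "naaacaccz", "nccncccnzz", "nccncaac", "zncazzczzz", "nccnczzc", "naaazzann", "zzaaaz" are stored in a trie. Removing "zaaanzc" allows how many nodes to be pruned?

6

A node on "zaaanzc"'s path can go only if nothing else ends at it or branches off below it.
The suffix "aaanzc" (6 nodes) is used only by "zaaanzc"; the node for "z" still has the child "n", so pruning stops there.
Nodes removed: 6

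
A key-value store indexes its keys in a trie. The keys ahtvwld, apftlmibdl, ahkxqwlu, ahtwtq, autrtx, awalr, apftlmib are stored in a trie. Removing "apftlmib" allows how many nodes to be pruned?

A node on "apftlmib"'s path can go only if nothing else ends at it or branches off below it.
Every node on "apftlmib" is still needed (e.g. by "apftlmibdl"), so nothing is freed.
Nodes removed: 0

0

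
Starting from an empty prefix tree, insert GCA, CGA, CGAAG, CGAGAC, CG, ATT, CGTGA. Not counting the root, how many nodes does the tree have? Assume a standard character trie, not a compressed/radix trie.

For each word, the new-node count is its length minus the longest prefix already in the trie:
  "GCA" → 3 new (G, C, A)
  "CGA" → 3 new (C, G, A)
  "CGAAG" → prefix "CGA" already present; 2 new (A, G)
  "CGAGAC" → prefix "CGA" already present; 3 new (G, A, C)
  "CG" → prefix "CG" already present; 0 new (none)
  "ATT" → 3 new (A, T, T)
  "CGTGA" → prefix "CG" already present; 3 new (T, G, A)
Total nodes = 3 + 3 + 2 + 3 + 0 + 3 + 3 = 17

17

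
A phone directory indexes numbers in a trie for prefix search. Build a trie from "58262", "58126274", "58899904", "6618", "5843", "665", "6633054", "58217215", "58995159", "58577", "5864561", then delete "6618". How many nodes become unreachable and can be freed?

2

After clearing the end-marker at "6618", prune upward until reaching a node still needed by another word.
The suffix "18" (2 nodes) is used only by "6618"; the node for "66" still has the child "5", so pruning stops there.
Nodes removed: 2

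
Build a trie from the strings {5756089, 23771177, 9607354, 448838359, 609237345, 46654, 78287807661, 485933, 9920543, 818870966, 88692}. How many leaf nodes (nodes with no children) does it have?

11

A leaf is a node with no children — equivalently, the end of a word that is not a proper prefix of any other stored word.
Those words: "23771177", "448838359", "46654", "485933", "5756089", "609237345", "78287807661", "818870966", "88692", "9607354", "9920543"
Leaf count: 11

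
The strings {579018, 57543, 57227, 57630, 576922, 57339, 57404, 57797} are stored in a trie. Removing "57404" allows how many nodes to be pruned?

3

Walk "57404" from the leaf back toward the root, removing each node that no remaining word uses.
The suffix "404" (3 nodes) is used only by "57404"; the node for "57" still has the child "9", so pruning stops there.
Nodes removed: 3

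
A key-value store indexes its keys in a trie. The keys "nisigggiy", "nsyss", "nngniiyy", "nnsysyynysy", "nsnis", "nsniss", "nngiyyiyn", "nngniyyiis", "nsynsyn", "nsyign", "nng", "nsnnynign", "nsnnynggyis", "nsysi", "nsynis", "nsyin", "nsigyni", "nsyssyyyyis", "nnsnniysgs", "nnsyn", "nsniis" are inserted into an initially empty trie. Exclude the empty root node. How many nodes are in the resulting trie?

Count nodes per top-level branch (shared prefixes stored once):
  'n'-branch (nisigggiy, nng, nngiyyiyn, nngniiyy, nngniyyiis, nnsnniysgs, nnsyn, nnsysyynysy, nsigyni, nsniis, nsnis, nsniss, nsnnynggyis, nsnnynign, nsyign, nsyin, nsynis, nsynsyn, nsysi, nsyss, nsyssyyyyis): 87 nodes
Sum: 87

87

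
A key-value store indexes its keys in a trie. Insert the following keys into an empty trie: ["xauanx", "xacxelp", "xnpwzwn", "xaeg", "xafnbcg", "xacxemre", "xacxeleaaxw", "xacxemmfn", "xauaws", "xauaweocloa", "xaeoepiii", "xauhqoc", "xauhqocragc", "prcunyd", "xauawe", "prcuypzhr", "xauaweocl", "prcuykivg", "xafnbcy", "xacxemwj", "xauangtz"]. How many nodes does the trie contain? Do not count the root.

Insert word by word; a character creates a node only if that edge doesn't already exist:
  "xauanx" → 6 new (x, a, u, a, n, x)
  "xacxelp" → prefix "xa" already present; 5 new (c, x, e, l, p)
  "xnpwzwn" → prefix "x" already present; 6 new (n, p, w, z, w, n)
  "xaeg" → prefix "xa" already present; 2 new (e, g)
  "xafnbcg" → prefix "xa" already present; 5 new (f, n, b, c, g)
  "xacxemre" → prefix "xacxe" already present; 3 new (m, r, e)
  "xacxeleaaxw" → prefix "xacxel" already present; 5 new (e, a, a, x, w)
  "xacxemmfn" → prefix "xacxem" already present; 3 new (m, f, n)
  "xauaws" → prefix "xaua" already present; 2 new (w, s)
  "xauaweocloa" → prefix "xauaw" already present; 6 new (e, o, c, l, o, a)
  "xaeoepiii" → prefix "xae" already present; 6 new (o, e, p, i, i, i)
  "xauhqoc" → prefix "xau" already present; 4 new (h, q, o, c)
  "xauhqocragc" → prefix "xauhqoc" already present; 4 new (r, a, g, c)
  "prcunyd" → 7 new (p, r, c, u, n, y, d)
  "xauawe" → prefix "xauawe" already present; 0 new (none)
  "prcuypzhr" → prefix "prcu" already present; 5 new (y, p, z, h, r)
  "xauaweocl" → prefix "xauaweocl" already present; 0 new (none)
  "prcuykivg" → prefix "prcuy" already present; 4 new (k, i, v, g)
  "xafnbcy" → prefix "xafnbc" already present; 1 new (y)
  "xacxemwj" → prefix "xacxem" already present; 2 new (w, j)
  "xauangtz" → prefix "xauan" already present; 3 new (g, t, z)
Total nodes = 6 + 5 + 6 + 2 + 5 + 3 + 5 + 3 + 2 + 6 + 6 + 4 + 4 + 7 + 0 + 5 + 0 + 4 + 1 + 2 + 3 = 79

79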